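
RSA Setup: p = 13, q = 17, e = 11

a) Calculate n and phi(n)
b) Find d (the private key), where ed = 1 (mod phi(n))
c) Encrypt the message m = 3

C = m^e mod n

Step 1: n = 13 * 17 = 221.
Step 2: phi(n) = (13-1)(17-1) = 12 * 16 = 192.
Step 3: Find d = 11^(-1) mod 192 = 35.
  Verify: 11 * 35 = 385 = 1 (mod 192).
Step 4: C = 3^11 mod 221 = 126.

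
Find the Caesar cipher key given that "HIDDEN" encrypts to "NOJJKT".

Step 1: Compare first letters: H (position 7) -> N (position 13).
Step 2: Shift = (13 - 7) mod 26 = 6.
The shift value is 6.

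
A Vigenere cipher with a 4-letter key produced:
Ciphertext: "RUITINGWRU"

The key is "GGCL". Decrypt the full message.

Step 1: Key 'GGCL' has length 4. Extended key: GGCLGGCLGG
Step 2: Decrypt each position:
  R(17) - G(6) = 11 = L
  U(20) - G(6) = 14 = O
  I(8) - C(2) = 6 = G
  T(19) - L(11) = 8 = I
  I(8) - G(6) = 2 = C
  N(13) - G(6) = 7 = H
  G(6) - C(2) = 4 = E
  W(22) - L(11) = 11 = L
  R(17) - G(6) = 11 = L
  U(20) - G(6) = 14 = O
Plaintext: LOGICHELLO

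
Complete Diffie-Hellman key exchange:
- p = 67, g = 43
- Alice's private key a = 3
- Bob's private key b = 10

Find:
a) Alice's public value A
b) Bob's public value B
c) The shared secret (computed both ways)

Step 1: A = g^a mod p = 43^3 mod 67 = 45.
Step 2: B = g^b mod p = 43^10 mod 67 = 14.
Step 3: Alice computes s = B^a mod p = 14^3 mod 67 = 64.
Step 4: Bob computes s = A^b mod p = 45^10 mod 67 = 64.
Both sides agree: shared secret = 64.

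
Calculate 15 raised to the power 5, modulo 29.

Step 1: Compute 15^5 mod 29 step by step, reducing modulo 29 at each step.
  15^1 mod 29 = 15
  15^2 mod 29 = (15 * 15) mod 29 = 22
  15^3 mod 29 = (22 * 15) mod 29 = 11
  15^4 mod 29 = (11 * 15) mod 29 = 20
  15^5 mod 29 = (20 * 15) mod 29 = 10
Step 2: Result = 10.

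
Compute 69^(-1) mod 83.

Step 1: We need x such that 69 * x = 1 (mod 83).
Step 2: Using the extended Euclidean algorithm or trial:
  69 * 77 = 5313 = 64 * 83 + 1.
Step 3: Since 5313 mod 83 = 1, the inverse is x = 77.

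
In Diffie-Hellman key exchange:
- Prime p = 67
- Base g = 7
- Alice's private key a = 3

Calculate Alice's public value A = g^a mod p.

Step 1: A = g^a mod p = 7^3 mod 67.
  7^1 mod 67 = 7
  7^2 mod 67 = (7 * 7) mod 67 = 49
  7^3 mod 67 = (49 * 7) mod 67 = 8
Result: A = 8.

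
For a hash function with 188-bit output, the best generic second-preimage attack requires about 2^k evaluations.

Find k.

Step 1: The hash has a 188-bit output.
Step 2: Second-preimage resistance means: given a specific input x, it should be infeasible to find a different y with h(y) = h(x).
With a 188-bit output, a generic search for a second preimage costs about 2^188 evaluations (each trial matches the fixed target with probability 2^-188).
Step 3: Security level = 188 bits.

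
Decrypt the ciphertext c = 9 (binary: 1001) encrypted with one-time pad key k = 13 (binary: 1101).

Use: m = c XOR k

Step 1: XOR ciphertext with key:
  Ciphertext: 1001
  Key:        1101
  XOR:        0100
Step 2: Plaintext = 0100 = 4 in decimal.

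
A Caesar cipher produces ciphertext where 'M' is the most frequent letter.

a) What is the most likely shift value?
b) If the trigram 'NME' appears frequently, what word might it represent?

Step 1: In English, 'E' is the most frequent letter (12.7%).
Step 2: The most frequent ciphertext letter is 'M' (position 12).
Step 3: Shift = (12 - 4) mod 26 = 8.
Step 4: Decrypt 'NME' by shifting back 8:
  N -> F
  M -> E
  E -> W
Step 5: 'NME' decrypts to 'FEW'.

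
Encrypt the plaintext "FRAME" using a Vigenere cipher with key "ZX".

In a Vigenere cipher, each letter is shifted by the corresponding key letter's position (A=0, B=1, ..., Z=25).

Step 1: Repeat key to match plaintext length:
  Plaintext: FRAME
  Key:       ZXZXZ
Step 2: Encrypt each letter:
  F(5) + Z(25) = (5+25) mod 26 = 4 = E
  R(17) + X(23) = (17+23) mod 26 = 14 = O
  A(0) + Z(25) = (0+25) mod 26 = 25 = Z
  M(12) + X(23) = (12+23) mod 26 = 9 = J
  E(4) + Z(25) = (4+25) mod 26 = 3 = D
Ciphertext: EOZJD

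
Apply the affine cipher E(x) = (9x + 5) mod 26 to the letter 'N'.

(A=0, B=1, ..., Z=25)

Step 1: Convert 'N' to number: x = 13.
Step 2: E(13) = (9 * 13 + 5) mod 26 = 122 mod 26 = 18.
Step 3: Convert 18 back to letter: S.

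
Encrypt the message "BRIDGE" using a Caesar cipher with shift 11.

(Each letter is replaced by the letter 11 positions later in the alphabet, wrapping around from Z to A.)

Step 1: For each letter, shift forward by 11 positions (mod 26).
  B (position 1) -> position (1+11) mod 26 = 12 -> M
  R (position 17) -> position (17+11) mod 26 = 2 -> C
  I (position 8) -> position (8+11) mod 26 = 19 -> T
  D (position 3) -> position (3+11) mod 26 = 14 -> O
  G (position 6) -> position (6+11) mod 26 = 17 -> R
  E (position 4) -> position (4+11) mod 26 = 15 -> P
Result: MCTORP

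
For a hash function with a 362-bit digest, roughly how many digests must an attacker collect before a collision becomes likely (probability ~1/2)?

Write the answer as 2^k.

Step 1: The birthday paradox gives collision probability ~50% after sqrt(2^n) = 2^(n/2) hashes.
Step 2: For 362-bit output: 2^(362/2) = 2^181.
Step 3: Approximately 2^181 hash computations needed.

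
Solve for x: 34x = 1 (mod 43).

Step 1: We need x such that 34 * x = 1 (mod 43).
Step 2: Using the extended Euclidean algorithm or trial:
  34 * 19 = 646 = 15 * 43 + 1.
Step 3: Since 646 mod 43 = 1, the inverse is x = 19.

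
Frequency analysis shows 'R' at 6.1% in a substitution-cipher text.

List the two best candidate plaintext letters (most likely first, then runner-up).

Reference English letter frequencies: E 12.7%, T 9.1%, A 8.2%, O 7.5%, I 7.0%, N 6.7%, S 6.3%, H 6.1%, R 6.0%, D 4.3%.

Step 1: Observed frequency of 'R' is 6.1%.
Step 2: Compute distances to each reference frequency and sort:
  H (6.1%): difference = 0.0% <-- BEST
  R (6.0%): difference = 0.1% <-- RUNNER-UP
  S (6.3%): difference = 0.2%
  N (6.7%): difference = 0.6%
  I (7.0%): difference = 0.9%
Step 3: Most likely is 'H' (6.1%, diff 0.0%); second most likely is 'R' (6.0%, diff 0.1%).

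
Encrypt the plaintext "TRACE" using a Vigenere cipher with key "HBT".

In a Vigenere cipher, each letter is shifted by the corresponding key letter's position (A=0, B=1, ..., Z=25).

Step 1: Repeat key to match plaintext length:
  Plaintext: TRACE
  Key:       HBTHB
Step 2: Encrypt each letter:
  T(19) + H(7) = (19+7) mod 26 = 0 = A
  R(17) + B(1) = (17+1) mod 26 = 18 = S
  A(0) + T(19) = (0+19) mod 26 = 19 = T
  C(2) + H(7) = (2+7) mod 26 = 9 = J
  E(4) + B(1) = (4+1) mod 26 = 5 = F
Ciphertext: ASTJF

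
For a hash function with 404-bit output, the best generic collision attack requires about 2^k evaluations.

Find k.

Step 1: The hash has a 404-bit output.
Step 2: Collision resistance means it should be infeasible to find any x != y with h(x) = h(y).
By the birthday bound, a generic collision search succeeds after about sqrt(2^404) = 2^(404/2) = 2^202 evaluations.
Step 3: Security level = 202 bits.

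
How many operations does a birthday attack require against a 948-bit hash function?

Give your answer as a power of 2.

Step 1: The birthday paradox gives collision probability ~50% after sqrt(2^n) = 2^(n/2) hashes.
Step 2: For 948-bit output: 2^(948/2) = 2^474.
Step 3: Approximately 2^474 hash computations needed.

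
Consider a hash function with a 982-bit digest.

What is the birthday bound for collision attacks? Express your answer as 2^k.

Step 1: The birthday paradox gives collision probability ~50% after sqrt(2^n) = 2^(n/2) hashes.
Step 2: For 982-bit output: 2^(982/2) = 2^491.
Step 3: Approximately 2^491 hash computations needed.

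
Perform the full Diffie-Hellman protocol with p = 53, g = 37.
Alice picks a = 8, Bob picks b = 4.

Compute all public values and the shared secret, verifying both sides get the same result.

Step 1: A = g^a mod p = 37^8 mod 53 = 42.
Step 2: B = g^b mod p = 37^4 mod 53 = 28.
Step 3: Alice computes s = B^a mod p = 28^8 mod 53 = 13.
Step 4: Bob computes s = A^b mod p = 42^4 mod 53 = 13.
Both sides agree: shared secret = 13.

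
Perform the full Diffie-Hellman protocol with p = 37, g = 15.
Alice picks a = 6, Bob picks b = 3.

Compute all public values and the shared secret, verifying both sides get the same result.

Step 1: A = g^a mod p = 15^6 mod 37 = 27.
Step 2: B = g^b mod p = 15^3 mod 37 = 8.
Step 3: Alice computes s = B^a mod p = 8^6 mod 37 = 36.
Step 4: Bob computes s = A^b mod p = 27^3 mod 37 = 36.
Both sides agree: shared secret = 36.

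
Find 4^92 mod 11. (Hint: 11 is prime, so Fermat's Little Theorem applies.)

Step 1: Since 11 is prime, by Fermat's Little Theorem: 4^10 = 1 (mod 11).
Step 2: Reduce exponent: 92 mod 10 = 2.
Step 3: So 4^92 = 4^2 (mod 11).
Step 4: 4^2 mod 11 = 5.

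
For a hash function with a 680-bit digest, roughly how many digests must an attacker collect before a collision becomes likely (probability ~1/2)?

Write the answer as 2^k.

Step 1: The birthday paradox gives collision probability ~50% after sqrt(2^n) = 2^(n/2) hashes.
Step 2: For 680-bit output: 2^(680/2) = 2^340.
Step 3: Approximately 2^340 hash computations needed.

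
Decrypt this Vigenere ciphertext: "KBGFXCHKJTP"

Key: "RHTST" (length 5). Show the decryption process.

Step 1: Key 'RHTST' has length 5. Extended key: RHTSTRHTSTR
Step 2: Decrypt each position:
  K(10) - R(17) = 19 = T
  B(1) - H(7) = 20 = U
  G(6) - T(19) = 13 = N
  F(5) - S(18) = 13 = N
  X(23) - T(19) = 4 = E
  C(2) - R(17) = 11 = L
  H(7) - H(7) = 0 = A
  K(10) - T(19) = 17 = R
  J(9) - S(18) = 17 = R
  T(19) - T(19) = 0 = A
  P(15) - R(17) = 24 = Y
Plaintext: TUNNELARRAY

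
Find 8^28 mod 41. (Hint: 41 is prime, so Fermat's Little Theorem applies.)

Step 1: Since 41 is prime, by Fermat's Little Theorem: 8^40 = 1 (mod 41).
Step 2: Reduce exponent: 28 mod 40 = 28.
Step 3: So 8^28 = 8^28 (mod 41).
Step 4: 8^28 mod 41 = 16.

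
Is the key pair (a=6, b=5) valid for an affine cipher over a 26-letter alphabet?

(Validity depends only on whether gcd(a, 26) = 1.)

Step 1: Compute gcd(6, 26).
Step 2: gcd(6, 26) = 2.
Since gcd = 2 != 1, 6 shares a common factor with 26, so it cannot be used.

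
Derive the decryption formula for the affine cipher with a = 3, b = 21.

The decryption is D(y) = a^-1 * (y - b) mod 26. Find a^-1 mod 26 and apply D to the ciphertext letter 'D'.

Step 1: Find a^-1, the modular inverse of 3 mod 26.
Step 2: We need 3 * a^-1 = 1 (mod 26).
Step 3: 3 * 9 = 27 = 1 * 26 + 1, so a^-1 = 9.
Step 4: D(y) = 9(y - 21) mod 26.
Step 5: Apply to 'D' (y = 3): D(3) = 9 * (3 - 21) mod 26 = 9 * -18 mod 26 = 20 -> 'U'.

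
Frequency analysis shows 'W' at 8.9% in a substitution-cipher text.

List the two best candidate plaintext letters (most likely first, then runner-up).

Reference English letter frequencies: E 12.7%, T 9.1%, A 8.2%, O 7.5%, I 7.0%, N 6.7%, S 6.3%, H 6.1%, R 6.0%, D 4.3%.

Step 1: Observed frequency of 'W' is 8.9%.
Step 2: Compute distances to each reference frequency and sort:
  T (9.1%): difference = 0.2% <-- BEST
  A (8.2%): difference = 0.7% <-- RUNNER-UP
  O (7.5%): difference = 1.4%
  I (7.0%): difference = 1.9%
  N (6.7%): difference = 2.2%
Step 3: Most likely is 'T' (9.1%, diff 0.2%); second most likely is 'A' (8.2%, diff 0.7%).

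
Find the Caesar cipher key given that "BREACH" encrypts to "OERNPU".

Step 1: Compare first letters: B (position 1) -> O (position 14).
Step 2: Shift = (14 - 1) mod 26 = 13.
The shift value is 13.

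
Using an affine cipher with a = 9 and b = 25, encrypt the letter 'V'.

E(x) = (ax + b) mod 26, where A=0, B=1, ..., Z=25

Step 1: Convert 'V' to number: x = 21.
Step 2: E(21) = (9 * 21 + 25) mod 26 = 214 mod 26 = 6.
Step 3: Convert 6 back to letter: G.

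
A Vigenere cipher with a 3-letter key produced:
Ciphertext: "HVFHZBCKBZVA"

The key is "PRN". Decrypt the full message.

Step 1: Key 'PRN' has length 3. Extended key: PRNPRNPRNPRN
Step 2: Decrypt each position:
  H(7) - P(15) = 18 = S
  V(21) - R(17) = 4 = E
  F(5) - N(13) = 18 = S
  H(7) - P(15) = 18 = S
  Z(25) - R(17) = 8 = I
  B(1) - N(13) = 14 = O
  C(2) - P(15) = 13 = N
  K(10) - R(17) = 19 = T
  B(1) - N(13) = 14 = O
  Z(25) - P(15) = 10 = K
  V(21) - R(17) = 4 = E
  A(0) - N(13) = 13 = N
Plaintext: SESSIONTOKEN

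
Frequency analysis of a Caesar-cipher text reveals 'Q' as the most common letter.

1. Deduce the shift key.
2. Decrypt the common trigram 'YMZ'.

Step 1: In English, 'E' is the most frequent letter (12.7%).
Step 2: The most frequent ciphertext letter is 'Q' (position 16).
Step 3: Shift = (16 - 4) mod 26 = 12.
Step 4: Decrypt 'YMZ' by shifting back 12:
  Y -> M
  M -> A
  Z -> N
Step 5: 'YMZ' decrypts to 'MAN'.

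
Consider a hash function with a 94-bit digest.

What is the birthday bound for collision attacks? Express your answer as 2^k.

Step 1: The birthday paradox gives collision probability ~50% after sqrt(2^n) = 2^(n/2) hashes.
Step 2: For 94-bit output: 2^(94/2) = 2^47.
Step 3: Approximately 2^47 hash computations needed.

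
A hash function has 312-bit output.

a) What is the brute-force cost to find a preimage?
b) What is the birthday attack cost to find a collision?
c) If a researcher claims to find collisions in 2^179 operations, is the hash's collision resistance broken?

Step 1: Preimage resistance requires brute-force of 2^312 operations.
Step 2: Collision resistance (birthday bound) = 2^(312/2) = 2^156.
Step 3: The claimed attack costs 2^179 operations.
Step 4: Since 2^179 >= 2^156, the claimed attack is no faster than the generic birthday attack, so this does not break collision resistance.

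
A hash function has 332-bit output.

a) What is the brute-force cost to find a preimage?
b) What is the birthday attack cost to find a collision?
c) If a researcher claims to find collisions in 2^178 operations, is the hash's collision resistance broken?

Step 1: Preimage resistance requires brute-force of 2^332 operations.
Step 2: Collision resistance (birthday bound) = 2^(332/2) = 2^166.
Step 3: The claimed attack costs 2^178 operations.
Step 4: Since 2^178 >= 2^166, the claimed attack is no faster than the generic birthday attack, so this does not break collision resistance.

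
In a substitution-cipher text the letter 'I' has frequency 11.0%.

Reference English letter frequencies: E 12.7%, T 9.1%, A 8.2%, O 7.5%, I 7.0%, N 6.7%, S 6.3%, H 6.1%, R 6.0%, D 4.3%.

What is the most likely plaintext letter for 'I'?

Step 1: The observed frequency is 11.0%.
Step 2: Compare with English frequencies:
  E: 12.7% (difference: 1.7%) <-- closest
  T: 9.1% (difference: 1.9%)
  A: 8.2% (difference: 2.8%)
  O: 7.5% (difference: 3.5%)
  I: 7.0% (difference: 4.0%)
  N: 6.7% (difference: 4.3%)
  S: 6.3% (difference: 4.7%)
  H: 6.1% (difference: 4.9%)
  R: 6.0% (difference: 5.0%)
  D: 4.3% (difference: 6.7%)
Step 3: 'I' most likely represents 'E' (frequency 12.7%).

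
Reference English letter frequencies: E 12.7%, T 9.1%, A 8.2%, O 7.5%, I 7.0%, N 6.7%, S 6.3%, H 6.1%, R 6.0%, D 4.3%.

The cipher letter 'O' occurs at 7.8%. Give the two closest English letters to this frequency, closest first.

Step 1: Observed frequency of 'O' is 7.8%.
Step 2: Compute distances to each reference frequency and sort:
  O (7.5%): difference = 0.3% <-- BEST
  A (8.2%): difference = 0.4% <-- RUNNER-UP
  I (7.0%): difference = 0.8%
  N (6.7%): difference = 1.1%
  T (9.1%): difference = 1.3%
Step 3: Most likely is 'O' (7.5%, diff 0.3%); second most likely is 'A' (8.2%, diff 0.4%).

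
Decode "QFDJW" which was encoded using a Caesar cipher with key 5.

Step 1: Reverse the shift by subtracting 5 from each letter position.
  Q (position 16) -> position (16-5) mod 26 = 11 -> L
  F (position 5) -> position (5-5) mod 26 = 0 -> A
  D (position 3) -> position (3-5) mod 26 = 24 -> Y
  J (position 9) -> position (9-5) mod 26 = 4 -> E
  W (position 22) -> position (22-5) mod 26 = 17 -> R
Decrypted message: LAYER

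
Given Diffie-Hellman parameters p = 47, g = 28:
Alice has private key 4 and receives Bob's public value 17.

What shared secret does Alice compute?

Step 1: s = B^a mod p = 17^4 mod 47.
  17^1 mod 47 = 17
  17^2 mod 47 = (17 * 17) mod 47 = 7
  17^3 mod 47 = (7 * 17) mod 47 = 25
  17^4 mod 47 = (25 * 17) mod 47 = 2
Result: shared secret = 2.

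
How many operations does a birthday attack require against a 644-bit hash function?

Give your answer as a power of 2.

Step 1: The birthday paradox gives collision probability ~50% after sqrt(2^n) = 2^(n/2) hashes.
Step 2: For 644-bit output: 2^(644/2) = 2^322.
Step 3: Approximately 2^322 hash computations needed.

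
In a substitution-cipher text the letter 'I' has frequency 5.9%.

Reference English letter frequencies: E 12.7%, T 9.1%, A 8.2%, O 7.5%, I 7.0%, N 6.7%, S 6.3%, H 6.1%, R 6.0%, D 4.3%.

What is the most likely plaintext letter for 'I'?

Step 1: The observed frequency is 5.9%.
Step 2: Compare with English frequencies:
  E: 12.7% (difference: 6.8%)
  T: 9.1% (difference: 3.2%)
  A: 8.2% (difference: 2.3%)
  O: 7.5% (difference: 1.6%)
  I: 7.0% (difference: 1.1%)
  N: 6.7% (difference: 0.8%)
  S: 6.3% (difference: 0.4%)
  H: 6.1% (difference: 0.2%)
  R: 6.0% (difference: 0.1%) <-- closest
  D: 4.3% (difference: 1.6%)
Step 3: 'I' most likely represents 'R' (frequency 6.0%).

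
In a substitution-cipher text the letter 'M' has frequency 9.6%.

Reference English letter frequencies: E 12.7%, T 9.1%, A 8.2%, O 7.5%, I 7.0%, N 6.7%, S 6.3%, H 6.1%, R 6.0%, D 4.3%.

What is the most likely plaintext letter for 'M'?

Step 1: The observed frequency is 9.6%.
Step 2: Compare with English frequencies:
  E: 12.7% (difference: 3.1%)
  T: 9.1% (difference: 0.5%) <-- closest
  A: 8.2% (difference: 1.4%)
  O: 7.5% (difference: 2.1%)
  I: 7.0% (difference: 2.6%)
  N: 6.7% (difference: 2.9%)
  S: 6.3% (difference: 3.3%)
  H: 6.1% (difference: 3.5%)
  R: 6.0% (difference: 3.6%)
  D: 4.3% (difference: 5.3%)
Step 3: 'M' most likely represents 'T' (frequency 9.1%).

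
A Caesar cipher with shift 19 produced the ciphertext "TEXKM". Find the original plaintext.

Step 1: Reverse the shift by subtracting 19 from each letter position.
  T (position 19) -> position (19-19) mod 26 = 0 -> A
  E (position 4) -> position (4-19) mod 26 = 11 -> L
  X (position 23) -> position (23-19) mod 26 = 4 -> E
  K (position 10) -> position (10-19) mod 26 = 17 -> R
  M (position 12) -> position (12-19) mod 26 = 19 -> T
Decrypted message: ALERT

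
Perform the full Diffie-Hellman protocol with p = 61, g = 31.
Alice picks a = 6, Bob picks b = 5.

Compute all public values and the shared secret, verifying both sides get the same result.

Step 1: A = g^a mod p = 31^6 mod 61 = 41.
Step 2: B = g^b mod p = 31^5 mod 61 = 21.
Step 3: Alice computes s = B^a mod p = 21^6 mod 61 = 60.
Step 4: Bob computes s = A^b mod p = 41^5 mod 61 = 60.
Both sides agree: shared secret = 60.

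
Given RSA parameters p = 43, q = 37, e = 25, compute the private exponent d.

Step 1: n = 43 * 37 = 1591.
Step 2: phi(n) = 42 * 36 = 1512.
Step 3: Find d such that 25 * d = 1 (mod 1512).
Step 4: d = 25^(-1) mod 1512 = 121.
Verification: 25 * 121 = 3025 = 2 * 1512 + 1.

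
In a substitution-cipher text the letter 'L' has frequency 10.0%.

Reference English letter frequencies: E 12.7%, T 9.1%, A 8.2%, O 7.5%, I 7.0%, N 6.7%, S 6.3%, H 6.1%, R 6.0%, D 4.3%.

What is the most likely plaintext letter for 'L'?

Step 1: The observed frequency is 10.0%.
Step 2: Compare with English frequencies:
  E: 12.7% (difference: 2.7%)
  T: 9.1% (difference: 0.9%) <-- closest
  A: 8.2% (difference: 1.8%)
  O: 7.5% (difference: 2.5%)
  I: 7.0% (difference: 3.0%)
  N: 6.7% (difference: 3.3%)
  S: 6.3% (difference: 3.7%)
  H: 6.1% (difference: 3.9%)
  R: 6.0% (difference: 4.0%)
  D: 4.3% (difference: 5.7%)
Step 3: 'L' most likely represents 'T' (frequency 9.1%).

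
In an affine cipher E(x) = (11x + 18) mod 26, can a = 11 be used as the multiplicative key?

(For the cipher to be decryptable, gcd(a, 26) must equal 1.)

Step 1: Compute gcd(11, 26).
Step 2: gcd(11, 26) = 1.
Since gcd = 1, 11 is coprime with 26, so it is a valid key.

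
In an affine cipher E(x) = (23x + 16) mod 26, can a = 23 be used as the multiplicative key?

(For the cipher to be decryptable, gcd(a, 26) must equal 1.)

Step 1: Compute gcd(23, 26).
Step 2: gcd(23, 26) = 1.
Since gcd = 1, 23 is coprime with 26, so it is a valid key.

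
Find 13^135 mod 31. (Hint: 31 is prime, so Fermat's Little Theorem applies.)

Step 1: Since 31 is prime, by Fermat's Little Theorem: 13^30 = 1 (mod 31).
Step 2: Reduce exponent: 135 mod 30 = 15.
Step 3: So 13^135 = 13^15 (mod 31).
Step 4: 13^15 mod 31 = 30.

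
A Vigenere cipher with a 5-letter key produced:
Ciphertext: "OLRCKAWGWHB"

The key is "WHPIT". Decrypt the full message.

Step 1: Key 'WHPIT' has length 5. Extended key: WHPITWHPITW
Step 2: Decrypt each position:
  O(14) - W(22) = 18 = S
  L(11) - H(7) = 4 = E
  R(17) - P(15) = 2 = C
  C(2) - I(8) = 20 = U
  K(10) - T(19) = 17 = R
  A(0) - W(22) = 4 = E
  W(22) - H(7) = 15 = P
  G(6) - P(15) = 17 = R
  W(22) - I(8) = 14 = O
  H(7) - T(19) = 14 = O
  B(1) - W(22) = 5 = F
Plaintext: SECUREPROOF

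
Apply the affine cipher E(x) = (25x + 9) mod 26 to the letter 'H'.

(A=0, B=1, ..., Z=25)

Step 1: Convert 'H' to number: x = 7.
Step 2: E(7) = (25 * 7 + 9) mod 26 = 184 mod 26 = 2.
Step 3: Convert 2 back to letter: C.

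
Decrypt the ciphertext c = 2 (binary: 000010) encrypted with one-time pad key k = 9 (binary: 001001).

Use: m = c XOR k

Step 1: XOR ciphertext with key:
  Ciphertext: 000010
  Key:        001001
  XOR:        001011
Step 2: Plaintext = 001011 = 11 in decimal.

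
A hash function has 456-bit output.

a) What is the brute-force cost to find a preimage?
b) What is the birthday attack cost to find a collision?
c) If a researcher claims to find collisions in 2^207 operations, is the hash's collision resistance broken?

Step 1: Preimage resistance requires brute-force of 2^456 operations.
Step 2: Collision resistance (birthday bound) = 2^(456/2) = 2^228.
Step 3: The claimed attack costs 2^207 operations.
Step 4: Since 2^207 < 2^228, the claimed attack beats the generic birthday bound, so collision resistance is broken.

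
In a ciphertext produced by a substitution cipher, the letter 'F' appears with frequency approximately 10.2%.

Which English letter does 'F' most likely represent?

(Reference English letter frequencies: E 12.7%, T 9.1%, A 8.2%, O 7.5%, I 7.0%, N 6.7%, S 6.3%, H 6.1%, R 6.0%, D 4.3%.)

Step 1: The observed frequency is 10.2%.
Step 2: Compare with English frequencies:
  E: 12.7% (difference: 2.5%)
  T: 9.1% (difference: 1.1%) <-- closest
  A: 8.2% (difference: 2.0%)
  O: 7.5% (difference: 2.7%)
  I: 7.0% (difference: 3.2%)
  N: 6.7% (difference: 3.5%)
  S: 6.3% (difference: 3.9%)
  H: 6.1% (difference: 4.1%)
  R: 6.0% (difference: 4.2%)
  D: 4.3% (difference: 5.9%)
Step 3: 'F' most likely represents 'T' (frequency 9.1%).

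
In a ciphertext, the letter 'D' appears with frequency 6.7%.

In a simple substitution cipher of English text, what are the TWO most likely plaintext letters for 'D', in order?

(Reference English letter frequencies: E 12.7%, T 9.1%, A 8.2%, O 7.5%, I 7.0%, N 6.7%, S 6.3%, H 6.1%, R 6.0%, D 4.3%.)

Step 1: Observed frequency of 'D' is 6.7%.
Step 2: Compute distances to each reference frequency and sort:
  N (6.7%): difference = 0.0% <-- BEST
  I (7.0%): difference = 0.3% <-- RUNNER-UP
  S (6.3%): difference = 0.4%
  H (6.1%): difference = 0.6%
  R (6.0%): difference = 0.7%
Step 3: Most likely is 'N' (6.7%, diff 0.0%); second most likely is 'I' (7.0%, diff 0.3%).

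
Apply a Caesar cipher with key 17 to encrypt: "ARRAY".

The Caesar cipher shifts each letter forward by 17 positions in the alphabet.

Step 1: For each letter, shift forward by 17 positions (mod 26).
  A (position 0) -> position (0+17) mod 26 = 17 -> R
  R (position 17) -> position (17+17) mod 26 = 8 -> I
  R (position 17) -> position (17+17) mod 26 = 8 -> I
  A (position 0) -> position (0+17) mod 26 = 17 -> R
  Y (position 24) -> position (24+17) mod 26 = 15 -> P
Result: RIIRP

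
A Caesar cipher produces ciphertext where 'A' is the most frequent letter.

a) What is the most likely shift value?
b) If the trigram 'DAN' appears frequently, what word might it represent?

Step 1: In English, 'E' is the most frequent letter (12.7%).
Step 2: The most frequent ciphertext letter is 'A' (position 0).
Step 3: Shift = (0 - 4) mod 26 = 22.
Step 4: Decrypt 'DAN' by shifting back 22:
  D -> H
  A -> E
  N -> R
Step 5: 'DAN' decrypts to 'HER'.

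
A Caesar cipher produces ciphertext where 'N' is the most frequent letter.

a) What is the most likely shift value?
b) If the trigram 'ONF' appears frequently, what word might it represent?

Step 1: In English, 'E' is the most frequent letter (12.7%).
Step 2: The most frequent ciphertext letter is 'N' (position 13).
Step 3: Shift = (13 - 4) mod 26 = 9.
Step 4: Decrypt 'ONF' by shifting back 9:
  O -> F
  N -> E
  F -> W
Step 5: 'ONF' decrypts to 'FEW'.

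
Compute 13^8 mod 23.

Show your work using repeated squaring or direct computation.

Step 1: Compute 13^8 mod 23 step by step, reducing modulo 23 at each step.
  13^1 mod 23 = 13
  13^2 mod 23 = (13 * 13) mod 23 = 8
  13^3 mod 23 = (8 * 13) mod 23 = 12
  13^4 mod 23 = (12 * 13) mod 23 = 18
  13^5 mod 23 = (18 * 13) mod 23 = 4
  13^6 mod 23 = (4 * 13) mod 23 = 6
  13^7 mod 23 = (6 * 13) mod 23 = 9
  13^8 mod 23 = (9 * 13) mod 23 = 2
Step 2: Result = 2.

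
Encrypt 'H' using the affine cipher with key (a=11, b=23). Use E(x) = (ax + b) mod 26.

Step 1: Convert 'H' to number: x = 7.
Step 2: E(7) = (11 * 7 + 23) mod 26 = 100 mod 26 = 22.
Step 3: Convert 22 back to letter: W.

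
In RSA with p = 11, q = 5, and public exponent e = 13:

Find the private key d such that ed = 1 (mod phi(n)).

Step 1: n = 11 * 5 = 55.
Step 2: phi(n) = 10 * 4 = 40.
Step 3: Find d such that 13 * d = 1 (mod 40).
Step 4: d = 13^(-1) mod 40 = 37.
Verification: 13 * 37 = 481 = 12 * 40 + 1.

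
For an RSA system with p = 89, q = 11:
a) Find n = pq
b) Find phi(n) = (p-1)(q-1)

Step 1: n = p * q = 89 * 11 = 979.
Step 2: phi(n) = (p-1)(q-1) = 88 * 10 = 880.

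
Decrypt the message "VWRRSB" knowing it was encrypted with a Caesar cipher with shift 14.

Step 1: Reverse the shift by subtracting 14 from each letter position.
  V (position 21) -> position (21-14) mod 26 = 7 -> H
  W (position 22) -> position (22-14) mod 26 = 8 -> I
  R (position 17) -> position (17-14) mod 26 = 3 -> D
  R (position 17) -> position (17-14) mod 26 = 3 -> D
  S (position 18) -> position (18-14) mod 26 = 4 -> E
  B (position 1) -> position (1-14) mod 26 = 13 -> N
Decrypted message: HIDDEN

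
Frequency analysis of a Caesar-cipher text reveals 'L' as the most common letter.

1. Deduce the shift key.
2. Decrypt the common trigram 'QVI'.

Step 1: In English, 'E' is the most frequent letter (12.7%).
Step 2: The most frequent ciphertext letter is 'L' (position 11).
Step 3: Shift = (11 - 4) mod 26 = 7.
Step 4: Decrypt 'QVI' by shifting back 7:
  Q -> J
  V -> O
  I -> B
Step 5: 'QVI' decrypts to 'JOB'.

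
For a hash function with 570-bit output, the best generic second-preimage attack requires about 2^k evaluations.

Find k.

Step 1: The hash has a 570-bit output.
Step 2: Second-preimage resistance means: given a specific input x, it should be infeasible to find a different y with h(y) = h(x).
With a 570-bit output, a generic search for a second preimage costs about 2^570 evaluations (each trial matches the fixed target with probability 2^-570).
Step 3: Security level = 570 bits.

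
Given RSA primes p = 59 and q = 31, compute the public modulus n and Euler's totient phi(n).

Step 1: n = p * q = 59 * 31 = 1829.
Step 2: phi(n) = (p-1)(q-1) = 58 * 30 = 1740.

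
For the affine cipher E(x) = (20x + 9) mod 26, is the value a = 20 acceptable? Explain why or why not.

Step 1: Compute gcd(20, 26).
Step 2: gcd(20, 26) = 2.
Since gcd = 2 != 1, 20 shares a common factor with 26, so it cannot be used.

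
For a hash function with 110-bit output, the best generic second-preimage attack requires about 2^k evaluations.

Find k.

Step 1: The hash has a 110-bit output.
Step 2: Second-preimage resistance means: given a specific input x, it should be infeasible to find a different y with h(y) = h(x).
With a 110-bit output, a generic search for a second preimage costs about 2^110 evaluations (each trial matches the fixed target with probability 2^-110).
Step 3: Security level = 110 bits.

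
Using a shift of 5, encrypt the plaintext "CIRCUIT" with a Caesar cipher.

Step 1: For each letter, shift forward by 5 positions (mod 26).
  C (position 2) -> position (2+5) mod 26 = 7 -> H
  I (position 8) -> position (8+5) mod 26 = 13 -> N
  R (position 17) -> position (17+5) mod 26 = 22 -> W
  C (position 2) -> position (2+5) mod 26 = 7 -> H
  U (position 20) -> position (20+5) mod 26 = 25 -> Z
  I (position 8) -> position (8+5) mod 26 = 13 -> N
  T (position 19) -> position (19+5) mod 26 = 24 -> Y
Result: HNWHZNY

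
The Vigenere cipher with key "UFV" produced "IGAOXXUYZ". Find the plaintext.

Step 1: Extend key: UFVUFVUFV
Step 2: Decrypt each letter (c - k) mod 26:
  I(8) - U(20) = (8-20) mod 26 = 14 = O
  G(6) - F(5) = (6-5) mod 26 = 1 = B
  A(0) - V(21) = (0-21) mod 26 = 5 = F
  O(14) - U(20) = (14-20) mod 26 = 20 = U
  X(23) - F(5) = (23-5) mod 26 = 18 = S
  X(23) - V(21) = (23-21) mod 26 = 2 = C
  U(20) - U(20) = (20-20) mod 26 = 0 = A
  Y(24) - F(5) = (24-5) mod 26 = 19 = T
  Z(25) - V(21) = (25-21) mod 26 = 4 = E
Plaintext: OBFUSCATE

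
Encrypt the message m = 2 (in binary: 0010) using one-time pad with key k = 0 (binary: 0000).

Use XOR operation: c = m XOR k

Step 1: Write out the XOR operation bit by bit:
  Message: 0010
  Key:     0000
  XOR:     0010
Step 2: Convert to decimal: 0010 = 2.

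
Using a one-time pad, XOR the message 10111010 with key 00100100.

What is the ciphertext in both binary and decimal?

Step 1: Write out the XOR operation bit by bit:
  Message: 10111010
  Key:     00100100
  XOR:     10011110
Step 2: Convert to decimal: 10011110 = 158.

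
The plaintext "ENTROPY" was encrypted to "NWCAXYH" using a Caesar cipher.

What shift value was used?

Step 1: Compare first letters: E (position 4) -> N (position 13).
Step 2: Shift = (13 - 4) mod 26 = 9.
The shift value is 9.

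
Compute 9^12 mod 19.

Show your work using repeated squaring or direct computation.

Step 1: Compute 9^12 mod 19 step by step, reducing modulo 19 at each step.
  9^1 mod 19 = 9
  9^2 mod 19 = (9 * 9) mod 19 = 5
  9^3 mod 19 = (5 * 9) mod 19 = 7
  9^4 mod 19 = (7 * 9) mod 19 = 6
  9^5 mod 19 = (6 * 9) mod 19 = 16
  9^6 mod 19 = (16 * 9) mod 19 = 11
  9^7 mod 19 = (11 * 9) mod 19 = 4
  9^8 mod 19 = (4 * 9) mod 19 = 17
  9^9 mod 19 = (17 * 9) mod 19 = 1
  9^10 mod 19 = (1 * 9) mod 19 = 9
  9^11 mod 19 = (9 * 9) mod 19 = 5
  9^12 mod 19 = (5 * 9) mod 19 = 7
Step 2: Result = 7.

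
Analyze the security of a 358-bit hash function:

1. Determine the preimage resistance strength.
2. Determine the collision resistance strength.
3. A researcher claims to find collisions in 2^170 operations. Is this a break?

Step 1: Preimage resistance requires brute-force of 2^358 operations.
Step 2: Collision resistance (birthday bound) = 2^(358/2) = 2^179.
Step 3: The claimed attack costs 2^170 operations.
Step 4: Since 2^170 < 2^179, the claimed attack beats the generic birthday bound, so collision resistance is broken.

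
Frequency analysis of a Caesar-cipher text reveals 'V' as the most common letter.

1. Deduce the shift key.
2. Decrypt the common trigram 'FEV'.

Step 1: In English, 'E' is the most frequent letter (12.7%).
Step 2: The most frequent ciphertext letter is 'V' (position 21).
Step 3: Shift = (21 - 4) mod 26 = 17.
Step 4: Decrypt 'FEV' by shifting back 17:
  F -> O
  E -> N
  V -> E
Step 5: 'FEV' decrypts to 'ONE'.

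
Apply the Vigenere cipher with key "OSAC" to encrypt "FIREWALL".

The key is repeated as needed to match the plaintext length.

Step 1: Repeat key to match plaintext length:
  Plaintext: FIREWALL
  Key:       OSACOSAC
Step 2: Encrypt each letter:
  F(5) + O(14) = (5+14) mod 26 = 19 = T
  I(8) + S(18) = (8+18) mod 26 = 0 = A
  R(17) + A(0) = (17+0) mod 26 = 17 = R
  E(4) + C(2) = (4+2) mod 26 = 6 = G
  W(22) + O(14) = (22+14) mod 26 = 10 = K
  A(0) + S(18) = (0+18) mod 26 = 18 = S
  L(11) + A(0) = (11+0) mod 26 = 11 = L
  L(11) + C(2) = (11+2) mod 26 = 13 = N
Ciphertext: TARGKSLN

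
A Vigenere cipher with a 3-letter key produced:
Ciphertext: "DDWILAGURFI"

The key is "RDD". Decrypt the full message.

Step 1: Key 'RDD' has length 3. Extended key: RDDRDDRDDRD
Step 2: Decrypt each position:
  D(3) - R(17) = 12 = M
  D(3) - D(3) = 0 = A
  W(22) - D(3) = 19 = T
  I(8) - R(17) = 17 = R
  L(11) - D(3) = 8 = I
  A(0) - D(3) = 23 = X
  G(6) - R(17) = 15 = P
  U(20) - D(3) = 17 = R
  R(17) - D(3) = 14 = O
  F(5) - R(17) = 14 = O
  I(8) - D(3) = 5 = F
Plaintext: MATRIXPROOF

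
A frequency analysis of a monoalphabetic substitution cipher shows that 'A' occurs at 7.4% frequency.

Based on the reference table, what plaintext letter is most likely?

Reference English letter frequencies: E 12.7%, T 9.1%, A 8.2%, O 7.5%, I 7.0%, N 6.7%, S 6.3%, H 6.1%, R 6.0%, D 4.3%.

Step 1: The observed frequency is 7.4%.
Step 2: Compare with English frequencies:
  E: 12.7% (difference: 5.3%)
  T: 9.1% (difference: 1.7%)
  A: 8.2% (difference: 0.8%)
  O: 7.5% (difference: 0.1%) <-- closest
  I: 7.0% (difference: 0.4%)
  N: 6.7% (difference: 0.7%)
  S: 6.3% (difference: 1.1%)
  H: 6.1% (difference: 1.3%)
  R: 6.0% (difference: 1.4%)
  D: 4.3% (difference: 3.1%)
Step 3: 'A' most likely represents 'O' (frequency 7.5%).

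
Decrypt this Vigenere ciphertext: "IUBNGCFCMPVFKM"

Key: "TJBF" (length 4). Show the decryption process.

Step 1: Key 'TJBF' has length 4. Extended key: TJBFTJBFTJBFTJ
Step 2: Decrypt each position:
  I(8) - T(19) = 15 = P
  U(20) - J(9) = 11 = L
  B(1) - B(1) = 0 = A
  N(13) - F(5) = 8 = I
  G(6) - T(19) = 13 = N
  C(2) - J(9) = 19 = T
  F(5) - B(1) = 4 = E
  C(2) - F(5) = 23 = X
  M(12) - T(19) = 19 = T
  P(15) - J(9) = 6 = G
  V(21) - B(1) = 20 = U
  F(5) - F(5) = 0 = A
  K(10) - T(19) = 17 = R
  M(12) - J(9) = 3 = D
Plaintext: PLAINTEXTGUARD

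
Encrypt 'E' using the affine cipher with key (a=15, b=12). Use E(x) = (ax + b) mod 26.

Step 1: Convert 'E' to number: x = 4.
Step 2: E(4) = (15 * 4 + 12) mod 26 = 72 mod 26 = 20.
Step 3: Convert 20 back to letter: U.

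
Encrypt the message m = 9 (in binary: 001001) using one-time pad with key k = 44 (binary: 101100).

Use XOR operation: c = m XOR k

Step 1: Write out the XOR operation bit by bit:
  Message: 001001
  Key:     101100
  XOR:     100101
Step 2: Convert to decimal: 100101 = 37.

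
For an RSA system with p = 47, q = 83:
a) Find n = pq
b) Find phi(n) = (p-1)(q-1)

Step 1: n = p * q = 47 * 83 = 3901.
Step 2: phi(n) = (p-1)(q-1) = 46 * 82 = 3772.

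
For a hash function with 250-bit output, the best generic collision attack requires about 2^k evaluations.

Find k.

Step 1: The hash has a 250-bit output.
Step 2: Collision resistance means it should be infeasible to find any x != y with h(x) = h(y).
By the birthday bound, a generic collision search succeeds after about sqrt(2^250) = 2^(250/2) = 2^125 evaluations.
Step 3: Security level = 125 bits.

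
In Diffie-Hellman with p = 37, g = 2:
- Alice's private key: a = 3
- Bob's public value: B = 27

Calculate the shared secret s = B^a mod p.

Step 1: s = B^a mod p = 27^3 mod 37.
  27^1 mod 37 = 27
  27^2 mod 37 = (27 * 27) mod 37 = 26
  27^3 mod 37 = (26 * 27) mod 37 = 36
Result: shared secret = 36.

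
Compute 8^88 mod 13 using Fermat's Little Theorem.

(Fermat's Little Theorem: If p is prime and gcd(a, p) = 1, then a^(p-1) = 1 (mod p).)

Step 1: Since 13 is prime, by Fermat's Little Theorem: 8^12 = 1 (mod 13).
Step 2: Reduce exponent: 88 mod 12 = 4.
Step 3: So 8^88 = 8^4 (mod 13).
Step 4: 8^4 mod 13 = 1.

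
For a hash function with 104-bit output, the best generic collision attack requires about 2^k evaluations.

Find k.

Step 1: The hash has a 104-bit output.
Step 2: Collision resistance means it should be infeasible to find any x != y with h(x) = h(y).
By the birthday bound, a generic collision search succeeds after about sqrt(2^104) = 2^(104/2) = 2^52 evaluations.
Step 3: Security level = 52 bits.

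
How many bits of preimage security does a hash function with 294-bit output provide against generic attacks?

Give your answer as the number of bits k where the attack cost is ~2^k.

Step 1: The hash has a 294-bit output.
Step 2: Preimage resistance means: given a digest h(x), it should be infeasible to find any input that hashes to it.
With a 294-bit output there are 2^294 possible digests, so a generic brute-force preimage search costs about 2^294 evaluations.
Step 3: Security level = 294 bits.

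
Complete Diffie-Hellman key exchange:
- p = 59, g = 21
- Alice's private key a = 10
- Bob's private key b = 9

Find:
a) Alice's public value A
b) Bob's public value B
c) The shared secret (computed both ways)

Step 1: A = g^a mod p = 21^10 mod 59 = 9.
Step 2: B = g^b mod p = 21^9 mod 59 = 51.
Step 3: Alice computes s = B^a mod p = 51^10 mod 59 = 57.
Step 4: Bob computes s = A^b mod p = 9^9 mod 59 = 57.
Both sides agree: shared secret = 57.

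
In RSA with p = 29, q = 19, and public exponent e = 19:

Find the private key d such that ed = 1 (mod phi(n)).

Step 1: n = 29 * 19 = 551.
Step 2: phi(n) = 28 * 18 = 504.
Step 3: Find d such that 19 * d = 1 (mod 504).
Step 4: d = 19^(-1) mod 504 = 451.
Verification: 19 * 451 = 8569 = 17 * 504 + 1.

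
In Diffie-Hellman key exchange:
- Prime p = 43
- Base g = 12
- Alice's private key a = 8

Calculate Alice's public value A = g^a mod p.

Step 1: A = g^a mod p = 12^8 mod 43.
  12^1 mod 43 = 12
  12^2 mod 43 = (12 * 12) mod 43 = 15
  12^3 mod 43 = (15 * 12) mod 43 = 8
  12^4 mod 43 = (8 * 12) mod 43 = 10
  12^5 mod 43 = (10 * 12) mod 43 = 34
  12^6 mod 43 = (34 * 12) mod 43 = 21
  12^7 mod 43 = (21 * 12) mod 43 = 37
  12^8 mod 43 = (37 * 12) mod 43 = 14
Result: A = 14.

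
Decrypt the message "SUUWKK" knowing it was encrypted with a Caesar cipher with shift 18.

Step 1: Reverse the shift by subtracting 18 from each letter position.
  S (position 18) -> position (18-18) mod 26 = 0 -> A
  U (position 20) -> position (20-18) mod 26 = 2 -> C
  U (position 20) -> position (20-18) mod 26 = 2 -> C
  W (position 22) -> position (22-18) mod 26 = 4 -> E
  K (position 10) -> position (10-18) mod 26 = 18 -> S
  K (position 10) -> position (10-18) mod 26 = 18 -> S
Decrypted message: ACCESS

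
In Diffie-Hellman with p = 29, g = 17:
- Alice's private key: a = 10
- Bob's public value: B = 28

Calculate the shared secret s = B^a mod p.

Step 1: s = B^a mod p = 28^10 mod 29.
  28^1 mod 29 = 28
  28^2 mod 29 = (28 * 28) mod 29 = 1
  28^3 mod 29 = (1 * 28) mod 29 = 28
  28^4 mod 29 = (28 * 28) mod 29 = 1
  28^5 mod 29 = (1 * 28) mod 29 = 28
  28^6 mod 29 = (28 * 28) mod 29 = 1
  28^7 mod 29 = (1 * 28) mod 29 = 28
  28^8 mod 29 = (28 * 28) mod 29 = 1
  28^9 mod 29 = (1 * 28) mod 29 = 28
  28^10 mod 29 = (28 * 28) mod 29 = 1
Result: shared secret = 1.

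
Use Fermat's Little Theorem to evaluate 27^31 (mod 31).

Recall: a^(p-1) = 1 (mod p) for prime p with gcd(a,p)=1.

Step 1: Since 31 is prime, by Fermat's Little Theorem: 27^30 = 1 (mod 31).
Step 2: Reduce exponent: 31 mod 30 = 1.
Step 3: So 27^31 = 27^1 (mod 31).
Step 4: 27^1 mod 31 = 27.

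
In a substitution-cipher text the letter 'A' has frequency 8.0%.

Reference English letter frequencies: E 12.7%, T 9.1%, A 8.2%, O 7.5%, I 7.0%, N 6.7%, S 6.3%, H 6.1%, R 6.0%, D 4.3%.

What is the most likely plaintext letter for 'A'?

Step 1: The observed frequency is 8.0%.
Step 2: Compare with English frequencies:
  E: 12.7% (difference: 4.7%)
  T: 9.1% (difference: 1.1%)
  A: 8.2% (difference: 0.2%) <-- closest
  O: 7.5% (difference: 0.5%)
  I: 7.0% (difference: 1.0%)
  N: 6.7% (difference: 1.3%)
  S: 6.3% (difference: 1.7%)
  H: 6.1% (difference: 1.9%)
  R: 6.0% (difference: 2.0%)
  D: 4.3% (difference: 3.7%)
Step 3: 'A' most likely represents 'A' (frequency 8.2%).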